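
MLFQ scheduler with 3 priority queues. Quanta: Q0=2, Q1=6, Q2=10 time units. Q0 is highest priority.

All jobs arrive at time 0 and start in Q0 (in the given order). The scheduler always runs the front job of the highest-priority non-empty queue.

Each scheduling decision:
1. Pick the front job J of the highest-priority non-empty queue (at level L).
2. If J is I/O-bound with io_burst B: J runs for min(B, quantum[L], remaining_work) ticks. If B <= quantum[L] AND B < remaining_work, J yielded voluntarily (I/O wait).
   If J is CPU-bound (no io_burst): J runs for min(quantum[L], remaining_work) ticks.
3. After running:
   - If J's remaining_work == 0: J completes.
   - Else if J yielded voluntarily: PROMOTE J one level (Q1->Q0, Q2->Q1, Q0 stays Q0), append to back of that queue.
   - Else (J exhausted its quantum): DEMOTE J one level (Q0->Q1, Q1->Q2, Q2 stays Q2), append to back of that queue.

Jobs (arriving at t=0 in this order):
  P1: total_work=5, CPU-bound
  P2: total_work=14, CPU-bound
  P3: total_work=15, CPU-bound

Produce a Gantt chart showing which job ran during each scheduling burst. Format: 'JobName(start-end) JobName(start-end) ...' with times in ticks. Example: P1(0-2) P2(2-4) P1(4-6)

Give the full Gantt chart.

Answer: P1(0-2) P2(2-4) P3(4-6) P1(6-9) P2(9-15) P3(15-21) P2(21-27) P3(27-34)

Derivation:
t=0-2: P1@Q0 runs 2, rem=3, quantum used, demote→Q1. Q0=[P2,P3] Q1=[P1] Q2=[]
t=2-4: P2@Q0 runs 2, rem=12, quantum used, demote→Q1. Q0=[P3] Q1=[P1,P2] Q2=[]
t=4-6: P3@Q0 runs 2, rem=13, quantum used, demote→Q1. Q0=[] Q1=[P1,P2,P3] Q2=[]
t=6-9: P1@Q1 runs 3, rem=0, completes. Q0=[] Q1=[P2,P3] Q2=[]
t=9-15: P2@Q1 runs 6, rem=6, quantum used, demote→Q2. Q0=[] Q1=[P3] Q2=[P2]
t=15-21: P3@Q1 runs 6, rem=7, quantum used, demote→Q2. Q0=[] Q1=[] Q2=[P2,P3]
t=21-27: P2@Q2 runs 6, rem=0, completes. Q0=[] Q1=[] Q2=[P3]
t=27-34: P3@Q2 runs 7, rem=0, completes. Q0=[] Q1=[] Q2=[]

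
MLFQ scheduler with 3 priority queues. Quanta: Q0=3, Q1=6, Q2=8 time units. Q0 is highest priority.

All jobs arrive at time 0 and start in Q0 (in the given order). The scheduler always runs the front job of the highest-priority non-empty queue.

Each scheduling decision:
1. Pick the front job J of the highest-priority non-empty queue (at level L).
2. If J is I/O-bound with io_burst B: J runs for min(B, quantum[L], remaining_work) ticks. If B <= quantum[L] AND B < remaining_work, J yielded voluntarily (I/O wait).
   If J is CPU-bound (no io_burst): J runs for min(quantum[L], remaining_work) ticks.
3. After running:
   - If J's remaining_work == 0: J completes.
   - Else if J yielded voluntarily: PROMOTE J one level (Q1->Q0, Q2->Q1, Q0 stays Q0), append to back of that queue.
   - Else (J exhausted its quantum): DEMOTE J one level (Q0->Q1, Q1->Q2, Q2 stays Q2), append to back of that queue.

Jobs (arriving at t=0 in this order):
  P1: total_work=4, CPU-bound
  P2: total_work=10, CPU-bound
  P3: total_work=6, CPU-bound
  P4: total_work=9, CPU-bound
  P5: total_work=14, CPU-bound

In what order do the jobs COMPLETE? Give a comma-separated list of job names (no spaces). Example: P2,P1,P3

t=0-3: P1@Q0 runs 3, rem=1, quantum used, demote→Q1. Q0=[P2,P3,P4,P5] Q1=[P1] Q2=[]
t=3-6: P2@Q0 runs 3, rem=7, quantum used, demote→Q1. Q0=[P3,P4,P5] Q1=[P1,P2] Q2=[]
t=6-9: P3@Q0 runs 3, rem=3, quantum used, demote→Q1. Q0=[P4,P5] Q1=[P1,P2,P3] Q2=[]
t=9-12: P4@Q0 runs 3, rem=6, quantum used, demote→Q1. Q0=[P5] Q1=[P1,P2,P3,P4] Q2=[]
t=12-15: P5@Q0 runs 3, rem=11, quantum used, demote→Q1. Q0=[] Q1=[P1,P2,P3,P4,P5] Q2=[]
t=15-16: P1@Q1 runs 1, rem=0, completes. Q0=[] Q1=[P2,P3,P4,P5] Q2=[]
t=16-22: P2@Q1 runs 6, rem=1, quantum used, demote→Q2. Q0=[] Q1=[P3,P4,P5] Q2=[P2]
t=22-25: P3@Q1 runs 3, rem=0, completes. Q0=[] Q1=[P4,P5] Q2=[P2]
t=25-31: P4@Q1 runs 6, rem=0, completes. Q0=[] Q1=[P5] Q2=[P2]
t=31-37: P5@Q1 runs 6, rem=5, quantum used, demote→Q2. Q0=[] Q1=[] Q2=[P2,P5]
t=37-38: P2@Q2 runs 1, rem=0, completes. Q0=[] Q1=[] Q2=[P5]
t=38-43: P5@Q2 runs 5, rem=0, completes. Q0=[] Q1=[] Q2=[]

Answer: P1,P3,P4,P2,P5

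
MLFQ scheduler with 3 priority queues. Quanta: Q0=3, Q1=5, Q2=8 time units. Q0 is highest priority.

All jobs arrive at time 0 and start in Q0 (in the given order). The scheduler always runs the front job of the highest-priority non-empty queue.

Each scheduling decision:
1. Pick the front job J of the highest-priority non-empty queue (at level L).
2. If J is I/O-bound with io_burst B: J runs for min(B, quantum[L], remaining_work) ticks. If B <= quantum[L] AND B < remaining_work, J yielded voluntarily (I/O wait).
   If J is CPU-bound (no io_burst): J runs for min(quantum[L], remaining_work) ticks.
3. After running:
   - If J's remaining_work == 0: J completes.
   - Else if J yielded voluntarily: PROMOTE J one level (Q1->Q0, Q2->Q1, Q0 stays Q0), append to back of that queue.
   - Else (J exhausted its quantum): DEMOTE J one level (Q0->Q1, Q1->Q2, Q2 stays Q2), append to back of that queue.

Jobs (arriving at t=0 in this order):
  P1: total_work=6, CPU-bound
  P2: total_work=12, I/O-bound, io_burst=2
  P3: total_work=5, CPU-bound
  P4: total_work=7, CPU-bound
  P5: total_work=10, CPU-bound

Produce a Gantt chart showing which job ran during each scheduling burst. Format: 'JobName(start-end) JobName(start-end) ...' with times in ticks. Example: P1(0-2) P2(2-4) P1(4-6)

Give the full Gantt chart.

Answer: P1(0-3) P2(3-5) P3(5-8) P4(8-11) P5(11-14) P2(14-16) P2(16-18) P2(18-20) P2(20-22) P2(22-24) P1(24-27) P3(27-29) P4(29-33) P5(33-38) P5(38-40)

Derivation:
t=0-3: P1@Q0 runs 3, rem=3, quantum used, demote→Q1. Q0=[P2,P3,P4,P5] Q1=[P1] Q2=[]
t=3-5: P2@Q0 runs 2, rem=10, I/O yield, promote→Q0. Q0=[P3,P4,P5,P2] Q1=[P1] Q2=[]
t=5-8: P3@Q0 runs 3, rem=2, quantum used, demote→Q1. Q0=[P4,P5,P2] Q1=[P1,P3] Q2=[]
t=8-11: P4@Q0 runs 3, rem=4, quantum used, demote→Q1. Q0=[P5,P2] Q1=[P1,P3,P4] Q2=[]
t=11-14: P5@Q0 runs 3, rem=7, quantum used, demote→Q1. Q0=[P2] Q1=[P1,P3,P4,P5] Q2=[]
t=14-16: P2@Q0 runs 2, rem=8, I/O yield, promote→Q0. Q0=[P2] Q1=[P1,P3,P4,P5] Q2=[]
t=16-18: P2@Q0 runs 2, rem=6, I/O yield, promote→Q0. Q0=[P2] Q1=[P1,P3,P4,P5] Q2=[]
t=18-20: P2@Q0 runs 2, rem=4, I/O yield, promote→Q0. Q0=[P2] Q1=[P1,P3,P4,P5] Q2=[]
t=20-22: P2@Q0 runs 2, rem=2, I/O yield, promote→Q0. Q0=[P2] Q1=[P1,P3,P4,P5] Q2=[]
t=22-24: P2@Q0 runs 2, rem=0, completes. Q0=[] Q1=[P1,P3,P4,P5] Q2=[]
t=24-27: P1@Q1 runs 3, rem=0, completes. Q0=[] Q1=[P3,P4,P5] Q2=[]
t=27-29: P3@Q1 runs 2, rem=0, completes. Q0=[] Q1=[P4,P5] Q2=[]
t=29-33: P4@Q1 runs 4, rem=0, completes. Q0=[] Q1=[P5] Q2=[]
t=33-38: P5@Q1 runs 5, rem=2, quantum used, demote→Q2. Q0=[] Q1=[] Q2=[P5]
t=38-40: P5@Q2 runs 2, rem=0, completes. Q0=[] Q1=[] Q2=[]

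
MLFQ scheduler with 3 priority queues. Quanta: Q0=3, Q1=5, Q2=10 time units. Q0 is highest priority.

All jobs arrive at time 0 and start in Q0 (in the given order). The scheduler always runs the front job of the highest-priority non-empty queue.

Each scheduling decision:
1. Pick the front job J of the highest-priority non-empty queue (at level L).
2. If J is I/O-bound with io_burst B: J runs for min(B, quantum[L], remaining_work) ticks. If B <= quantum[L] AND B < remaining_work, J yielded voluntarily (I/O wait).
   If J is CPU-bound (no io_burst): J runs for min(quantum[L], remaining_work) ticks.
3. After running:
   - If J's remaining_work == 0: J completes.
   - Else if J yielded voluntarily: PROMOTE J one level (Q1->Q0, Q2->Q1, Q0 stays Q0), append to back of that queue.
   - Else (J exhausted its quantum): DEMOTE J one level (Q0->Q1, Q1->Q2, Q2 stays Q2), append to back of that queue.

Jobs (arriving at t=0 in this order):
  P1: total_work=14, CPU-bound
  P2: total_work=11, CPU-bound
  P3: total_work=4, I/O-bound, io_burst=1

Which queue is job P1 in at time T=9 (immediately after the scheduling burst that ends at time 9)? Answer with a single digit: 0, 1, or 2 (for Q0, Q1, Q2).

t=0-3: P1@Q0 runs 3, rem=11, quantum used, demote→Q1. Q0=[P2,P3] Q1=[P1] Q2=[]
t=3-6: P2@Q0 runs 3, rem=8, quantum used, demote→Q1. Q0=[P3] Q1=[P1,P2] Q2=[]
t=6-7: P3@Q0 runs 1, rem=3, I/O yield, promote→Q0. Q0=[P3] Q1=[P1,P2] Q2=[]
t=7-8: P3@Q0 runs 1, rem=2, I/O yield, promote→Q0. Q0=[P3] Q1=[P1,P2] Q2=[]
t=8-9: P3@Q0 runs 1, rem=1, I/O yield, promote→Q0. Q0=[P3] Q1=[P1,P2] Q2=[]
t=9-10: P3@Q0 runs 1, rem=0, completes. Q0=[] Q1=[P1,P2] Q2=[]
t=10-15: P1@Q1 runs 5, rem=6, quantum used, demote→Q2. Q0=[] Q1=[P2] Q2=[P1]
t=15-20: P2@Q1 runs 5, rem=3, quantum used, demote→Q2. Q0=[] Q1=[] Q2=[P1,P2]
t=20-26: P1@Q2 runs 6, rem=0, completes. Q0=[] Q1=[] Q2=[P2]
t=26-29: P2@Q2 runs 3, rem=0, completes. Q0=[] Q1=[] Q2=[]

Answer: 1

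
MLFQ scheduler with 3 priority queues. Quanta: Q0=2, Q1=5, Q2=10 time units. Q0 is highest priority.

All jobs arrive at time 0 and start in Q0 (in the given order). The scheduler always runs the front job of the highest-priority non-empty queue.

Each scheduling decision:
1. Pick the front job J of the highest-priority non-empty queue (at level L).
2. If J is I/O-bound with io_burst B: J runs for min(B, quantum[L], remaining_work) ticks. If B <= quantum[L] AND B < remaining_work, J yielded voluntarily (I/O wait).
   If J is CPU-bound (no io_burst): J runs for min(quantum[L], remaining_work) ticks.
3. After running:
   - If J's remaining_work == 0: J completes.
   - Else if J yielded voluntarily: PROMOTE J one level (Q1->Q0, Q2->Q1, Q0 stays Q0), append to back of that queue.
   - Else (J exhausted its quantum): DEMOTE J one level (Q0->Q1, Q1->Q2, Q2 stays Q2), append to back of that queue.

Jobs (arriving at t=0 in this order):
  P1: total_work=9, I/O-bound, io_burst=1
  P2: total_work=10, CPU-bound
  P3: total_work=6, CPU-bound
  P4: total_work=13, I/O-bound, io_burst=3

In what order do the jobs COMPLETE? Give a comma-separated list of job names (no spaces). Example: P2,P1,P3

Answer: P1,P3,P4,P2

Derivation:
t=0-1: P1@Q0 runs 1, rem=8, I/O yield, promote→Q0. Q0=[P2,P3,P4,P1] Q1=[] Q2=[]
t=1-3: P2@Q0 runs 2, rem=8, quantum used, demote→Q1. Q0=[P3,P4,P1] Q1=[P2] Q2=[]
t=3-5: P3@Q0 runs 2, rem=4, quantum used, demote→Q1. Q0=[P4,P1] Q1=[P2,P3] Q2=[]
t=5-7: P4@Q0 runs 2, rem=11, quantum used, demote→Q1. Q0=[P1] Q1=[P2,P3,P4] Q2=[]
t=7-8: P1@Q0 runs 1, rem=7, I/O yield, promote→Q0. Q0=[P1] Q1=[P2,P3,P4] Q2=[]
t=8-9: P1@Q0 runs 1, rem=6, I/O yield, promote→Q0. Q0=[P1] Q1=[P2,P3,P4] Q2=[]
t=9-10: P1@Q0 runs 1, rem=5, I/O yield, promote→Q0. Q0=[P1] Q1=[P2,P3,P4] Q2=[]
t=10-11: P1@Q0 runs 1, rem=4, I/O yield, promote→Q0. Q0=[P1] Q1=[P2,P3,P4] Q2=[]
t=11-12: P1@Q0 runs 1, rem=3, I/O yield, promote→Q0. Q0=[P1] Q1=[P2,P3,P4] Q2=[]
t=12-13: P1@Q0 runs 1, rem=2, I/O yield, promote→Q0. Q0=[P1] Q1=[P2,P3,P4] Q2=[]
t=13-14: P1@Q0 runs 1, rem=1, I/O yield, promote→Q0. Q0=[P1] Q1=[P2,P3,P4] Q2=[]
t=14-15: P1@Q0 runs 1, rem=0, completes. Q0=[] Q1=[P2,P3,P4] Q2=[]
t=15-20: P2@Q1 runs 5, rem=3, quantum used, demote→Q2. Q0=[] Q1=[P3,P4] Q2=[P2]
t=20-24: P3@Q1 runs 4, rem=0, completes. Q0=[] Q1=[P4] Q2=[P2]
t=24-27: P4@Q1 runs 3, rem=8, I/O yield, promote→Q0. Q0=[P4] Q1=[] Q2=[P2]
t=27-29: P4@Q0 runs 2, rem=6, quantum used, demote→Q1. Q0=[] Q1=[P4] Q2=[P2]
t=29-32: P4@Q1 runs 3, rem=3, I/O yield, promote→Q0. Q0=[P4] Q1=[] Q2=[P2]
t=32-34: P4@Q0 runs 2, rem=1, quantum used, demote→Q1. Q0=[] Q1=[P4] Q2=[P2]
t=34-35: P4@Q1 runs 1, rem=0, completes. Q0=[] Q1=[] Q2=[P2]
t=35-38: P2@Q2 runs 3, rem=0, completes. Q0=[] Q1=[] Q2=[]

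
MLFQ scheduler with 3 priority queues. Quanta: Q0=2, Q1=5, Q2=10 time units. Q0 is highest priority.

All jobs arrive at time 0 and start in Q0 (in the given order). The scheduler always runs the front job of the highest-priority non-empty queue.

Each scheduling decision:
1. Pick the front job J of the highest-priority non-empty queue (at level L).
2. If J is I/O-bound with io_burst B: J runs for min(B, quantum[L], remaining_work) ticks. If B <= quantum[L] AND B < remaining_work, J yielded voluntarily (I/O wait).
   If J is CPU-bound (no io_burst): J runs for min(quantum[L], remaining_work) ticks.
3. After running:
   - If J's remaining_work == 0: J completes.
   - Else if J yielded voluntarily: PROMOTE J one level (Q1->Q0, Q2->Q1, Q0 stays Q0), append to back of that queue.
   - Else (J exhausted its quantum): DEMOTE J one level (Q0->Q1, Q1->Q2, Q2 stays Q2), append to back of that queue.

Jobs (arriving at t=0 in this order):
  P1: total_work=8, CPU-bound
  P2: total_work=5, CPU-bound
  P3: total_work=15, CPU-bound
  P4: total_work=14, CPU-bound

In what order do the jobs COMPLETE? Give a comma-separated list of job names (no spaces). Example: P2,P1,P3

t=0-2: P1@Q0 runs 2, rem=6, quantum used, demote→Q1. Q0=[P2,P3,P4] Q1=[P1] Q2=[]
t=2-4: P2@Q0 runs 2, rem=3, quantum used, demote→Q1. Q0=[P3,P4] Q1=[P1,P2] Q2=[]
t=4-6: P3@Q0 runs 2, rem=13, quantum used, demote→Q1. Q0=[P4] Q1=[P1,P2,P3] Q2=[]
t=6-8: P4@Q0 runs 2, rem=12, quantum used, demote→Q1. Q0=[] Q1=[P1,P2,P3,P4] Q2=[]
t=8-13: P1@Q1 runs 5, rem=1, quantum used, demote→Q2. Q0=[] Q1=[P2,P3,P4] Q2=[P1]
t=13-16: P2@Q1 runs 3, rem=0, completes. Q0=[] Q1=[P3,P4] Q2=[P1]
t=16-21: P3@Q1 runs 5, rem=8, quantum used, demote→Q2. Q0=[] Q1=[P4] Q2=[P1,P3]
t=21-26: P4@Q1 runs 5, rem=7, quantum used, demote→Q2. Q0=[] Q1=[] Q2=[P1,P3,P4]
t=26-27: P1@Q2 runs 1, rem=0, completes. Q0=[] Q1=[] Q2=[P3,P4]
t=27-35: P3@Q2 runs 8, rem=0, completes. Q0=[] Q1=[] Q2=[P4]
t=35-42: P4@Q2 runs 7, rem=0, completes. Q0=[] Q1=[] Q2=[]

Answer: P2,P1,P3,P4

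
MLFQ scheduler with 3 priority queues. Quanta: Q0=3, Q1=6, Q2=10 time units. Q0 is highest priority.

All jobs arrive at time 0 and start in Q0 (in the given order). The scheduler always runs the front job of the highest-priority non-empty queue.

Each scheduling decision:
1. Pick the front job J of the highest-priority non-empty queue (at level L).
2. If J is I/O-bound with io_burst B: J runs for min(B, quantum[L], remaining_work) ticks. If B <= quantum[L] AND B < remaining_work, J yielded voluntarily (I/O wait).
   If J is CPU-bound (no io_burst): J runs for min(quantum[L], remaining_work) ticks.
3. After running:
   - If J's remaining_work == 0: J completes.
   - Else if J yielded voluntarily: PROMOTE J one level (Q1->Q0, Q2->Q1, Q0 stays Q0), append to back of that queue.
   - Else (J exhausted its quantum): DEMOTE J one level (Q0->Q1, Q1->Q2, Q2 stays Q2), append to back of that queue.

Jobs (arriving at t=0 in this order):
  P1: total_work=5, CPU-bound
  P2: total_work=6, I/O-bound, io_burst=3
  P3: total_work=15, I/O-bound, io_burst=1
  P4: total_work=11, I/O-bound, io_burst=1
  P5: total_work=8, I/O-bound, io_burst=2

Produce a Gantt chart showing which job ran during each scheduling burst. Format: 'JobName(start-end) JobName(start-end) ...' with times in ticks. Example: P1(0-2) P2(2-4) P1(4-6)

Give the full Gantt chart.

Answer: P1(0-3) P2(3-6) P3(6-7) P4(7-8) P5(8-10) P2(10-13) P3(13-14) P4(14-15) P5(15-17) P3(17-18) P4(18-19) P5(19-21) P3(21-22) P4(22-23) P5(23-25) P3(25-26) P4(26-27) P3(27-28) P4(28-29) P3(29-30) P4(30-31) P3(31-32) P4(32-33) P3(33-34) P4(34-35) P3(35-36) P4(36-37) P3(37-38) P4(38-39) P3(39-40) P3(40-41) P3(41-42) P3(42-43) P1(43-45)

Derivation:
t=0-3: P1@Q0 runs 3, rem=2, quantum used, demote→Q1. Q0=[P2,P3,P4,P5] Q1=[P1] Q2=[]
t=3-6: P2@Q0 runs 3, rem=3, I/O yield, promote→Q0. Q0=[P3,P4,P5,P2] Q1=[P1] Q2=[]
t=6-7: P3@Q0 runs 1, rem=14, I/O yield, promote→Q0. Q0=[P4,P5,P2,P3] Q1=[P1] Q2=[]
t=7-8: P4@Q0 runs 1, rem=10, I/O yield, promote→Q0. Q0=[P5,P2,P3,P4] Q1=[P1] Q2=[]
t=8-10: P5@Q0 runs 2, rem=6, I/O yield, promote→Q0. Q0=[P2,P3,P4,P5] Q1=[P1] Q2=[]
t=10-13: P2@Q0 runs 3, rem=0, completes. Q0=[P3,P4,P5] Q1=[P1] Q2=[]
t=13-14: P3@Q0 runs 1, rem=13, I/O yield, promote→Q0. Q0=[P4,P5,P3] Q1=[P1] Q2=[]
t=14-15: P4@Q0 runs 1, rem=9, I/O yield, promote→Q0. Q0=[P5,P3,P4] Q1=[P1] Q2=[]
t=15-17: P5@Q0 runs 2, rem=4, I/O yield, promote→Q0. Q0=[P3,P4,P5] Q1=[P1] Q2=[]
t=17-18: P3@Q0 runs 1, rem=12, I/O yield, promote→Q0. Q0=[P4,P5,P3] Q1=[P1] Q2=[]
t=18-19: P4@Q0 runs 1, rem=8, I/O yield, promote→Q0. Q0=[P5,P3,P4] Q1=[P1] Q2=[]
t=19-21: P5@Q0 runs 2, rem=2, I/O yield, promote→Q0. Q0=[P3,P4,P5] Q1=[P1] Q2=[]
t=21-22: P3@Q0 runs 1, rem=11, I/O yield, promote→Q0. Q0=[P4,P5,P3] Q1=[P1] Q2=[]
t=22-23: P4@Q0 runs 1, rem=7, I/O yield, promote→Q0. Q0=[P5,P3,P4] Q1=[P1] Q2=[]
t=23-25: P5@Q0 runs 2, rem=0, completes. Q0=[P3,P4] Q1=[P1] Q2=[]
t=25-26: P3@Q0 runs 1, rem=10, I/O yield, promote→Q0. Q0=[P4,P3] Q1=[P1] Q2=[]
t=26-27: P4@Q0 runs 1, rem=6, I/O yield, promote→Q0. Q0=[P3,P4] Q1=[P1] Q2=[]
t=27-28: P3@Q0 runs 1, rem=9, I/O yield, promote→Q0. Q0=[P4,P3] Q1=[P1] Q2=[]
t=28-29: P4@Q0 runs 1, rem=5, I/O yield, promote→Q0. Q0=[P3,P4] Q1=[P1] Q2=[]
t=29-30: P3@Q0 runs 1, rem=8, I/O yield, promote→Q0. Q0=[P4,P3] Q1=[P1] Q2=[]
t=30-31: P4@Q0 runs 1, rem=4, I/O yield, promote→Q0. Q0=[P3,P4] Q1=[P1] Q2=[]
t=31-32: P3@Q0 runs 1, rem=7, I/O yield, promote→Q0. Q0=[P4,P3] Q1=[P1] Q2=[]
t=32-33: P4@Q0 runs 1, rem=3, I/O yield, promote→Q0. Q0=[P3,P4] Q1=[P1] Q2=[]
t=33-34: P3@Q0 runs 1, rem=6, I/O yield, promote→Q0. Q0=[P4,P3] Q1=[P1] Q2=[]
t=34-35: P4@Q0 runs 1, rem=2, I/O yield, promote→Q0. Q0=[P3,P4] Q1=[P1] Q2=[]
t=35-36: P3@Q0 runs 1, rem=5, I/O yield, promote→Q0. Q0=[P4,P3] Q1=[P1] Q2=[]
t=36-37: P4@Q0 runs 1, rem=1, I/O yield, promote→Q0. Q0=[P3,P4] Q1=[P1] Q2=[]
t=37-38: P3@Q0 runs 1, rem=4, I/O yield, promote→Q0. Q0=[P4,P3] Q1=[P1] Q2=[]
t=38-39: P4@Q0 runs 1, rem=0, completes. Q0=[P3] Q1=[P1] Q2=[]
t=39-40: P3@Q0 runs 1, rem=3, I/O yield, promote→Q0. Q0=[P3] Q1=[P1] Q2=[]
t=40-41: P3@Q0 runs 1, rem=2, I/O yield, promote→Q0. Q0=[P3] Q1=[P1] Q2=[]
t=41-42: P3@Q0 runs 1, rem=1, I/O yield, promote→Q0. Q0=[P3] Q1=[P1] Q2=[]
t=42-43: P3@Q0 runs 1, rem=0, completes. Q0=[] Q1=[P1] Q2=[]
t=43-45: P1@Q1 runs 2, rem=0, completes. Q0=[] Q1=[] Q2=[]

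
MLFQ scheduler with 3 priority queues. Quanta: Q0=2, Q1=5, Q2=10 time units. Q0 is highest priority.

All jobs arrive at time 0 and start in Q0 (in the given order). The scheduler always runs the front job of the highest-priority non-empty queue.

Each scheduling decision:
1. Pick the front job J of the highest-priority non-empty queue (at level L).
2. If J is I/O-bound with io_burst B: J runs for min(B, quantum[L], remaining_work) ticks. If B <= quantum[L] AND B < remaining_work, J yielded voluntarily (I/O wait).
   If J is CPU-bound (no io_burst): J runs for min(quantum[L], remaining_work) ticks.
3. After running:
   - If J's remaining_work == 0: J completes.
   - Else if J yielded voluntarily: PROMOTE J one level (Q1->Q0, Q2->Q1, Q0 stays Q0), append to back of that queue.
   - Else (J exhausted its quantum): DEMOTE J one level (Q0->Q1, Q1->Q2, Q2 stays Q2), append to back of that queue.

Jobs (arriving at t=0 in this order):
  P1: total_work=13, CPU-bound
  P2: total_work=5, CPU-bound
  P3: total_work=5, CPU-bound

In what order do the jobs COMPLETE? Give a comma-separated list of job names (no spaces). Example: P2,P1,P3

t=0-2: P1@Q0 runs 2, rem=11, quantum used, demote→Q1. Q0=[P2,P3] Q1=[P1] Q2=[]
t=2-4: P2@Q0 runs 2, rem=3, quantum used, demote→Q1. Q0=[P3] Q1=[P1,P2] Q2=[]
t=4-6: P3@Q0 runs 2, rem=3, quantum used, demote→Q1. Q0=[] Q1=[P1,P2,P3] Q2=[]
t=6-11: P1@Q1 runs 5, rem=6, quantum used, demote→Q2. Q0=[] Q1=[P2,P3] Q2=[P1]
t=11-14: P2@Q1 runs 3, rem=0, completes. Q0=[] Q1=[P3] Q2=[P1]
t=14-17: P3@Q1 runs 3, rem=0, completes. Q0=[] Q1=[] Q2=[P1]
t=17-23: P1@Q2 runs 6, rem=0, completes. Q0=[] Q1=[] Q2=[]

Answer: P2,P3,P1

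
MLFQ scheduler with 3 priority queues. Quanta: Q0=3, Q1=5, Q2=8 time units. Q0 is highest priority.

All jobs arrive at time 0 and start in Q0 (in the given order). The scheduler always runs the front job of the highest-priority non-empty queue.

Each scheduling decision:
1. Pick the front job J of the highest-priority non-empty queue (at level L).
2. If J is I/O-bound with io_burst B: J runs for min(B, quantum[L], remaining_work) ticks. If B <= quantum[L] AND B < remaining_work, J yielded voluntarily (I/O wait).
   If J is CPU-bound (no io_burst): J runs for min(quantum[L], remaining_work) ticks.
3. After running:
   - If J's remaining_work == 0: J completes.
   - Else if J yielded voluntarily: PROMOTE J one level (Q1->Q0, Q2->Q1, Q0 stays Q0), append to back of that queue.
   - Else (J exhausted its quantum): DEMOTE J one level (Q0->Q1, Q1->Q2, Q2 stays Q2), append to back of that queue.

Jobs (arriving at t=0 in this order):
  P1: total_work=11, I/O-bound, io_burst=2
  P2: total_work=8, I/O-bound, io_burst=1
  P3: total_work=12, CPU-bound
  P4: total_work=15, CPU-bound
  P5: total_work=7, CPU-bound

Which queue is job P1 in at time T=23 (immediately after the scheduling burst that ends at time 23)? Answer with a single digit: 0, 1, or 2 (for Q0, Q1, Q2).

t=0-2: P1@Q0 runs 2, rem=9, I/O yield, promote→Q0. Q0=[P2,P3,P4,P5,P1] Q1=[] Q2=[]
t=2-3: P2@Q0 runs 1, rem=7, I/O yield, promote→Q0. Q0=[P3,P4,P5,P1,P2] Q1=[] Q2=[]
t=3-6: P3@Q0 runs 3, rem=9, quantum used, demote→Q1. Q0=[P4,P5,P1,P2] Q1=[P3] Q2=[]
t=6-9: P4@Q0 runs 3, rem=12, quantum used, demote→Q1. Q0=[P5,P1,P2] Q1=[P3,P4] Q2=[]
t=9-12: P5@Q0 runs 3, rem=4, quantum used, demote→Q1. Q0=[P1,P2] Q1=[P3,P4,P5] Q2=[]
t=12-14: P1@Q0 runs 2, rem=7, I/O yield, promote→Q0. Q0=[P2,P1] Q1=[P3,P4,P5] Q2=[]
t=14-15: P2@Q0 runs 1, rem=6, I/O yield, promote→Q0. Q0=[P1,P2] Q1=[P3,P4,P5] Q2=[]
t=15-17: P1@Q0 runs 2, rem=5, I/O yield, promote→Q0. Q0=[P2,P1] Q1=[P3,P4,P5] Q2=[]
t=17-18: P2@Q0 runs 1, rem=5, I/O yield, promote→Q0. Q0=[P1,P2] Q1=[P3,P4,P5] Q2=[]
t=18-20: P1@Q0 runs 2, rem=3, I/O yield, promote→Q0. Q0=[P2,P1] Q1=[P3,P4,P5] Q2=[]
t=20-21: P2@Q0 runs 1, rem=4, I/O yield, promote→Q0. Q0=[P1,P2] Q1=[P3,P4,P5] Q2=[]
t=21-23: P1@Q0 runs 2, rem=1, I/O yield, promote→Q0. Q0=[P2,P1] Q1=[P3,P4,P5] Q2=[]
t=23-24: P2@Q0 runs 1, rem=3, I/O yield, promote→Q0. Q0=[P1,P2] Q1=[P3,P4,P5] Q2=[]
t=24-25: P1@Q0 runs 1, rem=0, completes. Q0=[P2] Q1=[P3,P4,P5] Q2=[]
t=25-26: P2@Q0 runs 1, rem=2, I/O yield, promote→Q0. Q0=[P2] Q1=[P3,P4,P5] Q2=[]
t=26-27: P2@Q0 runs 1, rem=1, I/O yield, promote→Q0. Q0=[P2] Q1=[P3,P4,P5] Q2=[]
t=27-28: P2@Q0 runs 1, rem=0, completes. Q0=[] Q1=[P3,P4,P5] Q2=[]
t=28-33: P3@Q1 runs 5, rem=4, quantum used, demote→Q2. Q0=[] Q1=[P4,P5] Q2=[P3]
t=33-38: P4@Q1 runs 5, rem=7, quantum used, demote→Q2. Q0=[] Q1=[P5] Q2=[P3,P4]
t=38-42: P5@Q1 runs 4, rem=0, completes. Q0=[] Q1=[] Q2=[P3,P4]
t=42-46: P3@Q2 runs 4, rem=0, completes. Q0=[] Q1=[] Q2=[P4]
t=46-53: P4@Q2 runs 7, rem=0, completes. Q0=[] Q1=[] Q2=[]

Answer: 0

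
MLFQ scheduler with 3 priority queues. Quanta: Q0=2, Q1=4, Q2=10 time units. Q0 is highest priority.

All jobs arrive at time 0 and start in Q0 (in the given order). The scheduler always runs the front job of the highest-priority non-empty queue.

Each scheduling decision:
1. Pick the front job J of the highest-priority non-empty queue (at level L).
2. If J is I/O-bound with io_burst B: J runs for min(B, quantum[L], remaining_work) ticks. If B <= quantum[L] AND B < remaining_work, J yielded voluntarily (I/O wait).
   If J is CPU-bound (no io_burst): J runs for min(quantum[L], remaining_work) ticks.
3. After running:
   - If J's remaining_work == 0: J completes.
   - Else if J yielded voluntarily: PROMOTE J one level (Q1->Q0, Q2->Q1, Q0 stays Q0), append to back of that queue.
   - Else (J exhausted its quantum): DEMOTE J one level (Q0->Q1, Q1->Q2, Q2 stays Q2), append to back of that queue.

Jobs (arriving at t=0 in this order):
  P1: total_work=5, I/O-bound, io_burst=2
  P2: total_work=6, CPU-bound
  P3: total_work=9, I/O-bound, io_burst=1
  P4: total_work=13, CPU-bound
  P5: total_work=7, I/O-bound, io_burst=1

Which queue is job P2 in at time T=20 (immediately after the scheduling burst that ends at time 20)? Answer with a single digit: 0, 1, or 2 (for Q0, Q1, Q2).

Answer: 1

Derivation:
t=0-2: P1@Q0 runs 2, rem=3, I/O yield, promote→Q0. Q0=[P2,P3,P4,P5,P1] Q1=[] Q2=[]
t=2-4: P2@Q0 runs 2, rem=4, quantum used, demote→Q1. Q0=[P3,P4,P5,P1] Q1=[P2] Q2=[]
t=4-5: P3@Q0 runs 1, rem=8, I/O yield, promote→Q0. Q0=[P4,P5,P1,P3] Q1=[P2] Q2=[]
t=5-7: P4@Q0 runs 2, rem=11, quantum used, demote→Q1. Q0=[P5,P1,P3] Q1=[P2,P4] Q2=[]
t=7-8: P5@Q0 runs 1, rem=6, I/O yield, promote→Q0. Q0=[P1,P3,P5] Q1=[P2,P4] Q2=[]
t=8-10: P1@Q0 runs 2, rem=1, I/O yield, promote→Q0. Q0=[P3,P5,P1] Q1=[P2,P4] Q2=[]
t=10-11: P3@Q0 runs 1, rem=7, I/O yield, promote→Q0. Q0=[P5,P1,P3] Q1=[P2,P4] Q2=[]
t=11-12: P5@Q0 runs 1, rem=5, I/O yield, promote→Q0. Q0=[P1,P3,P5] Q1=[P2,P4] Q2=[]
t=12-13: P1@Q0 runs 1, rem=0, completes. Q0=[P3,P5] Q1=[P2,P4] Q2=[]
t=13-14: P3@Q0 runs 1, rem=6, I/O yield, promote→Q0. Q0=[P5,P3] Q1=[P2,P4] Q2=[]
t=14-15: P5@Q0 runs 1, rem=4, I/O yield, promote→Q0. Q0=[P3,P5] Q1=[P2,P4] Q2=[]
t=15-16: P3@Q0 runs 1, rem=5, I/O yield, promote→Q0. Q0=[P5,P3] Q1=[P2,P4] Q2=[]
t=16-17: P5@Q0 runs 1, rem=3, I/O yield, promote→Q0. Q0=[P3,P5] Q1=[P2,P4] Q2=[]
t=17-18: P3@Q0 runs 1, rem=4, I/O yield, promote→Q0. Q0=[P5,P3] Q1=[P2,P4] Q2=[]
t=18-19: P5@Q0 runs 1, rem=2, I/O yield, promote→Q0. Q0=[P3,P5] Q1=[P2,P4] Q2=[]
t=19-20: P3@Q0 runs 1, rem=3, I/O yield, promote→Q0. Q0=[P5,P3] Q1=[P2,P4] Q2=[]
t=20-21: P5@Q0 runs 1, rem=1, I/O yield, promote→Q0. Q0=[P3,P5] Q1=[P2,P4] Q2=[]
t=21-22: P3@Q0 runs 1, rem=2, I/O yield, promote→Q0. Q0=[P5,P3] Q1=[P2,P4] Q2=[]
t=22-23: P5@Q0 runs 1, rem=0, completes. Q0=[P3] Q1=[P2,P4] Q2=[]
t=23-24: P3@Q0 runs 1, rem=1, I/O yield, promote→Q0. Q0=[P3] Q1=[P2,P4] Q2=[]
t=24-25: P3@Q0 runs 1, rem=0, completes. Q0=[] Q1=[P2,P4] Q2=[]
t=25-29: P2@Q1 runs 4, rem=0, completes. Q0=[] Q1=[P4] Q2=[]
t=29-33: P4@Q1 runs 4, rem=7, quantum used, demote→Q2. Q0=[] Q1=[] Q2=[P4]
t=33-40: P4@Q2 runs 7, rem=0, completes. Q0=[] Q1=[] Q2=[]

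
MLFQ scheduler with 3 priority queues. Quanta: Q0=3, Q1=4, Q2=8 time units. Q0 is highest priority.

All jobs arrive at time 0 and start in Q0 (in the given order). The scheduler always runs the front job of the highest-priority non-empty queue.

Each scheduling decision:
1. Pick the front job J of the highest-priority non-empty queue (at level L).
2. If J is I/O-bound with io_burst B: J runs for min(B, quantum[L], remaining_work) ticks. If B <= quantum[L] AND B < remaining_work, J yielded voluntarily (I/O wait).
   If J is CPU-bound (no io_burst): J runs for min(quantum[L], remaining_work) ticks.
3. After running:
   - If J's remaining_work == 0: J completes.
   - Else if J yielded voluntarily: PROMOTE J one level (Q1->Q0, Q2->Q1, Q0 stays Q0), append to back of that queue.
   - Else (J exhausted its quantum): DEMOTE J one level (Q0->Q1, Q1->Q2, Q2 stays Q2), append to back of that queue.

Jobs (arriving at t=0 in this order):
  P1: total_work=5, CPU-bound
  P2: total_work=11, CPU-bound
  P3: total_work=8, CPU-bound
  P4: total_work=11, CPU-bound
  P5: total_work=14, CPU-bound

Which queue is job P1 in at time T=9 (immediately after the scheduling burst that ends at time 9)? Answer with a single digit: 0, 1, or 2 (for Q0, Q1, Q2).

t=0-3: P1@Q0 runs 3, rem=2, quantum used, demote→Q1. Q0=[P2,P3,P4,P5] Q1=[P1] Q2=[]
t=3-6: P2@Q0 runs 3, rem=8, quantum used, demote→Q1. Q0=[P3,P4,P5] Q1=[P1,P2] Q2=[]
t=6-9: P3@Q0 runs 3, rem=5, quantum used, demote→Q1. Q0=[P4,P5] Q1=[P1,P2,P3] Q2=[]
t=9-12: P4@Q0 runs 3, rem=8, quantum used, demote→Q1. Q0=[P5] Q1=[P1,P2,P3,P4] Q2=[]
t=12-15: P5@Q0 runs 3, rem=11, quantum used, demote→Q1. Q0=[] Q1=[P1,P2,P3,P4,P5] Q2=[]
t=15-17: P1@Q1 runs 2, rem=0, completes. Q0=[] Q1=[P2,P3,P4,P5] Q2=[]
t=17-21: P2@Q1 runs 4, rem=4, quantum used, demote→Q2. Q0=[] Q1=[P3,P4,P5] Q2=[P2]
t=21-25: P3@Q1 runs 4, rem=1, quantum used, demote→Q2. Q0=[] Q1=[P4,P5] Q2=[P2,P3]
t=25-29: P4@Q1 runs 4, rem=4, quantum used, demote→Q2. Q0=[] Q1=[P5] Q2=[P2,P3,P4]
t=29-33: P5@Q1 runs 4, rem=7, quantum used, demote→Q2. Q0=[] Q1=[] Q2=[P2,P3,P4,P5]
t=33-37: P2@Q2 runs 4, rem=0, completes. Q0=[] Q1=[] Q2=[P3,P4,P5]
t=37-38: P3@Q2 runs 1, rem=0, completes. Q0=[] Q1=[] Q2=[P4,P5]
t=38-42: P4@Q2 runs 4, rem=0, completes. Q0=[] Q1=[] Q2=[P5]
t=42-49: P5@Q2 runs 7, rem=0, completes. Q0=[] Q1=[] Q2=[]

Answer: 1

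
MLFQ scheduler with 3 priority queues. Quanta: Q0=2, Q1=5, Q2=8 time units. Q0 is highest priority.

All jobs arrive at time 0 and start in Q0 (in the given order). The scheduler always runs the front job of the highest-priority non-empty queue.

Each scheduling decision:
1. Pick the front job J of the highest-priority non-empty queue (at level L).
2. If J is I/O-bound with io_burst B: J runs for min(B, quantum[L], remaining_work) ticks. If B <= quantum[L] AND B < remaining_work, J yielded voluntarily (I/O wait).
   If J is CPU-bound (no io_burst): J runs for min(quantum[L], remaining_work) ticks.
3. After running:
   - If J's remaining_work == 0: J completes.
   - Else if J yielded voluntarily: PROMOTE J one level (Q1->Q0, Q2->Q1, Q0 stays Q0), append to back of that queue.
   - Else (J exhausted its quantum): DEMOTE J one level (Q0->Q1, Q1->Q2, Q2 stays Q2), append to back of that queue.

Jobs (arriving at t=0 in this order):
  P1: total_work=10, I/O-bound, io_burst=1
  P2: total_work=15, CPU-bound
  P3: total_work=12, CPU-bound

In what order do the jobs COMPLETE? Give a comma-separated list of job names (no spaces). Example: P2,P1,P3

Answer: P1,P2,P3

Derivation:
t=0-1: P1@Q0 runs 1, rem=9, I/O yield, promote→Q0. Q0=[P2,P3,P1] Q1=[] Q2=[]
t=1-3: P2@Q0 runs 2, rem=13, quantum used, demote→Q1. Q0=[P3,P1] Q1=[P2] Q2=[]
t=3-5: P3@Q0 runs 2, rem=10, quantum used, demote→Q1. Q0=[P1] Q1=[P2,P3] Q2=[]
t=5-6: P1@Q0 runs 1, rem=8, I/O yield, promote→Q0. Q0=[P1] Q1=[P2,P3] Q2=[]
t=6-7: P1@Q0 runs 1, rem=7, I/O yield, promote→Q0. Q0=[P1] Q1=[P2,P3] Q2=[]
t=7-8: P1@Q0 runs 1, rem=6, I/O yield, promote→Q0. Q0=[P1] Q1=[P2,P3] Q2=[]
t=8-9: P1@Q0 runs 1, rem=5, I/O yield, promote→Q0. Q0=[P1] Q1=[P2,P3] Q2=[]
t=9-10: P1@Q0 runs 1, rem=4, I/O yield, promote→Q0. Q0=[P1] Q1=[P2,P3] Q2=[]
t=10-11: P1@Q0 runs 1, rem=3, I/O yield, promote→Q0. Q0=[P1] Q1=[P2,P3] Q2=[]
t=11-12: P1@Q0 runs 1, rem=2, I/O yield, promote→Q0. Q0=[P1] Q1=[P2,P3] Q2=[]
t=12-13: P1@Q0 runs 1, rem=1, I/O yield, promote→Q0. Q0=[P1] Q1=[P2,P3] Q2=[]
t=13-14: P1@Q0 runs 1, rem=0, completes. Q0=[] Q1=[P2,P3] Q2=[]
t=14-19: P2@Q1 runs 5, rem=8, quantum used, demote→Q2. Q0=[] Q1=[P3] Q2=[P2]
t=19-24: P3@Q1 runs 5, rem=5, quantum used, demote→Q2. Q0=[] Q1=[] Q2=[P2,P3]
t=24-32: P2@Q2 runs 8, rem=0, completes. Q0=[] Q1=[] Q2=[P3]
t=32-37: P3@Q2 runs 5, rem=0, completes. Q0=[] Q1=[] Q2=[]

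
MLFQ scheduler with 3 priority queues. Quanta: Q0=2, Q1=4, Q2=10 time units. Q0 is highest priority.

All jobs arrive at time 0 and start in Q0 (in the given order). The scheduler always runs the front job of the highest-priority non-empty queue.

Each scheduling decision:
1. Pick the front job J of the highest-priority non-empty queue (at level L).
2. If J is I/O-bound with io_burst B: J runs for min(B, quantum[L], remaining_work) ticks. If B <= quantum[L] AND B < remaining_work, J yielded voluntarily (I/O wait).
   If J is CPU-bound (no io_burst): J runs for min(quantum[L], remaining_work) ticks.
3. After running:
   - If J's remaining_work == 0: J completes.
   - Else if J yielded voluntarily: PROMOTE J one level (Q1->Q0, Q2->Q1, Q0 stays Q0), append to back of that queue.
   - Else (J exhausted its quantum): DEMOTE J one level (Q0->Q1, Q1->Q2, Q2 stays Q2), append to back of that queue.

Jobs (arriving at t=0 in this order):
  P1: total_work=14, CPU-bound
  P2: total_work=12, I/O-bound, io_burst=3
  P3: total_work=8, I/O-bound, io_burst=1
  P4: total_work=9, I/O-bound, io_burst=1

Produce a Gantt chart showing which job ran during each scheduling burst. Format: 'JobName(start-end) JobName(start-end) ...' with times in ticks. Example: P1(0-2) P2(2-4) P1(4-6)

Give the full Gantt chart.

t=0-2: P1@Q0 runs 2, rem=12, quantum used, demote→Q1. Q0=[P2,P3,P4] Q1=[P1] Q2=[]
t=2-4: P2@Q0 runs 2, rem=10, quantum used, demote→Q1. Q0=[P3,P4] Q1=[P1,P2] Q2=[]
t=4-5: P3@Q0 runs 1, rem=7, I/O yield, promote→Q0. Q0=[P4,P3] Q1=[P1,P2] Q2=[]
t=5-6: P4@Q0 runs 1, rem=8, I/O yield, promote→Q0. Q0=[P3,P4] Q1=[P1,P2] Q2=[]
t=6-7: P3@Q0 runs 1, rem=6, I/O yield, promote→Q0. Q0=[P4,P3] Q1=[P1,P2] Q2=[]
t=7-8: P4@Q0 runs 1, rem=7, I/O yield, promote→Q0. Q0=[P3,P4] Q1=[P1,P2] Q2=[]
t=8-9: P3@Q0 runs 1, rem=5, I/O yield, promote→Q0. Q0=[P4,P3] Q1=[P1,P2] Q2=[]
t=9-10: P4@Q0 runs 1, rem=6, I/O yield, promote→Q0. Q0=[P3,P4] Q1=[P1,P2] Q2=[]
t=10-11: P3@Q0 runs 1, rem=4, I/O yield, promote→Q0. Q0=[P4,P3] Q1=[P1,P2] Q2=[]
t=11-12: P4@Q0 runs 1, rem=5, I/O yield, promote→Q0. Q0=[P3,P4] Q1=[P1,P2] Q2=[]
t=12-13: P3@Q0 runs 1, rem=3, I/O yield, promote→Q0. Q0=[P4,P3] Q1=[P1,P2] Q2=[]
t=13-14: P4@Q0 runs 1, rem=4, I/O yield, promote→Q0. Q0=[P3,P4] Q1=[P1,P2] Q2=[]
t=14-15: P3@Q0 runs 1, rem=2, I/O yield, promote→Q0. Q0=[P4,P3] Q1=[P1,P2] Q2=[]
t=15-16: P4@Q0 runs 1, rem=3, I/O yield, promote→Q0. Q0=[P3,P4] Q1=[P1,P2] Q2=[]
t=16-17: P3@Q0 runs 1, rem=1, I/O yield, promote→Q0. Q0=[P4,P3] Q1=[P1,P2] Q2=[]
t=17-18: P4@Q0 runs 1, rem=2, I/O yield, promote→Q0. Q0=[P3,P4] Q1=[P1,P2] Q2=[]
t=18-19: P3@Q0 runs 1, rem=0, completes. Q0=[P4] Q1=[P1,P2] Q2=[]
t=19-20: P4@Q0 runs 1, rem=1, I/O yield, promote→Q0. Q0=[P4] Q1=[P1,P2] Q2=[]
t=20-21: P4@Q0 runs 1, rem=0, completes. Q0=[] Q1=[P1,P2] Q2=[]
t=21-25: P1@Q1 runs 4, rem=8, quantum used, demote→Q2. Q0=[] Q1=[P2] Q2=[P1]
t=25-28: P2@Q1 runs 3, rem=7, I/O yield, promote→Q0. Q0=[P2] Q1=[] Q2=[P1]
t=28-30: P2@Q0 runs 2, rem=5, quantum used, demote→Q1. Q0=[] Q1=[P2] Q2=[P1]
t=30-33: P2@Q1 runs 3, rem=2, I/O yield, promote→Q0. Q0=[P2] Q1=[] Q2=[P1]
t=33-35: P2@Q0 runs 2, rem=0, completes. Q0=[] Q1=[] Q2=[P1]
t=35-43: P1@Q2 runs 8, rem=0, completes. Q0=[] Q1=[] Q2=[]

Answer: P1(0-2) P2(2-4) P3(4-5) P4(5-6) P3(6-7) P4(7-8) P3(8-9) P4(9-10) P3(10-11) P4(11-12) P3(12-13) P4(13-14) P3(14-15) P4(15-16) P3(16-17) P4(17-18) P3(18-19) P4(19-20) P4(20-21) P1(21-25) P2(25-28) P2(28-30) P2(30-33) P2(33-35) P1(35-43)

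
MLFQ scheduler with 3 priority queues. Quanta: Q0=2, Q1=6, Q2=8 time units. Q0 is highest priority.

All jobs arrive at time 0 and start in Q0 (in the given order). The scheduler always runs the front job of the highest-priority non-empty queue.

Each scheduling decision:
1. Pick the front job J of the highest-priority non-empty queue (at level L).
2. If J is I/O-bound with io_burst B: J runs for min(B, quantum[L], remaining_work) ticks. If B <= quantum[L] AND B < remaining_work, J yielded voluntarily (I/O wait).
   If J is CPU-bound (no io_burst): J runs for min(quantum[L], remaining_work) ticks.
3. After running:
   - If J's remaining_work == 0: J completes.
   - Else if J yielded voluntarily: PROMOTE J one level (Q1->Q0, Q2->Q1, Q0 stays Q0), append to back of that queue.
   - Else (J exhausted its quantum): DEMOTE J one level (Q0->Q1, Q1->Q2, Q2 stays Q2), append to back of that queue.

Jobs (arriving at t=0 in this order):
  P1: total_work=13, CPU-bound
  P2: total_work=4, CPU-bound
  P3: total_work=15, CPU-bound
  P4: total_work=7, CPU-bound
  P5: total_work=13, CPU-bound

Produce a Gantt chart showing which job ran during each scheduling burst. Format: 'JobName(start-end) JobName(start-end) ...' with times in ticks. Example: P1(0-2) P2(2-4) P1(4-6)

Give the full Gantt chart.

t=0-2: P1@Q0 runs 2, rem=11, quantum used, demote→Q1. Q0=[P2,P3,P4,P5] Q1=[P1] Q2=[]
t=2-4: P2@Q0 runs 2, rem=2, quantum used, demote→Q1. Q0=[P3,P4,P5] Q1=[P1,P2] Q2=[]
t=4-6: P3@Q0 runs 2, rem=13, quantum used, demote→Q1. Q0=[P4,P5] Q1=[P1,P2,P3] Q2=[]
t=6-8: P4@Q0 runs 2, rem=5, quantum used, demote→Q1. Q0=[P5] Q1=[P1,P2,P3,P4] Q2=[]
t=8-10: P5@Q0 runs 2, rem=11, quantum used, demote→Q1. Q0=[] Q1=[P1,P2,P3,P4,P5] Q2=[]
t=10-16: P1@Q1 runs 6, rem=5, quantum used, demote→Q2. Q0=[] Q1=[P2,P3,P4,P5] Q2=[P1]
t=16-18: P2@Q1 runs 2, rem=0, completes. Q0=[] Q1=[P3,P4,P5] Q2=[P1]
t=18-24: P3@Q1 runs 6, rem=7, quantum used, demote→Q2. Q0=[] Q1=[P4,P5] Q2=[P1,P3]
t=24-29: P4@Q1 runs 5, rem=0, completes. Q0=[] Q1=[P5] Q2=[P1,P3]
t=29-35: P5@Q1 runs 6, rem=5, quantum used, demote→Q2. Q0=[] Q1=[] Q2=[P1,P3,P5]
t=35-40: P1@Q2 runs 5, rem=0, completes. Q0=[] Q1=[] Q2=[P3,P5]
t=40-47: P3@Q2 runs 7, rem=0, completes. Q0=[] Q1=[] Q2=[P5]
t=47-52: P5@Q2 runs 5, rem=0, completes. Q0=[] Q1=[] Q2=[]

Answer: P1(0-2) P2(2-4) P3(4-6) P4(6-8) P5(8-10) P1(10-16) P2(16-18) P3(18-24) P4(24-29) P5(29-35) P1(35-40) P3(40-47) P5(47-52)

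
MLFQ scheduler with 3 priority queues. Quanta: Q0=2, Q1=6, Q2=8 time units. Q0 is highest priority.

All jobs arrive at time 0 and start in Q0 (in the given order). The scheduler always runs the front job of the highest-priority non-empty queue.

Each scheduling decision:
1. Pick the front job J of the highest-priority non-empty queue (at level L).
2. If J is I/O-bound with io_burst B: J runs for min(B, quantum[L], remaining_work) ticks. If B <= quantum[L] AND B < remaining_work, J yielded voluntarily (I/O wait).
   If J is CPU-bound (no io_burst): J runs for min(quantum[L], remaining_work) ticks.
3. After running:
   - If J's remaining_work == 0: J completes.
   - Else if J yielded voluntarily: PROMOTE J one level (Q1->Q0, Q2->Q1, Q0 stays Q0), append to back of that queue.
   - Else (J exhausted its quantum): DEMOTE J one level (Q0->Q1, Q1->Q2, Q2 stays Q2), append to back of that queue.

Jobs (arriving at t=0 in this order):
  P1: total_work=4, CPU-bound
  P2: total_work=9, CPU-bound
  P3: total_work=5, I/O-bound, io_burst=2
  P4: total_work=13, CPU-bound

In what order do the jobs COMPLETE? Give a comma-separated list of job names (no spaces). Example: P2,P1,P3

t=0-2: P1@Q0 runs 2, rem=2, quantum used, demote→Q1. Q0=[P2,P3,P4] Q1=[P1] Q2=[]
t=2-4: P2@Q0 runs 2, rem=7, quantum used, demote→Q1. Q0=[P3,P4] Q1=[P1,P2] Q2=[]
t=4-6: P3@Q0 runs 2, rem=3, I/O yield, promote→Q0. Q0=[P4,P3] Q1=[P1,P2] Q2=[]
t=6-8: P4@Q0 runs 2, rem=11, quantum used, demote→Q1. Q0=[P3] Q1=[P1,P2,P4] Q2=[]
t=8-10: P3@Q0 runs 2, rem=1, I/O yield, promote→Q0. Q0=[P3] Q1=[P1,P2,P4] Q2=[]
t=10-11: P3@Q0 runs 1, rem=0, completes. Q0=[] Q1=[P1,P2,P4] Q2=[]
t=11-13: P1@Q1 runs 2, rem=0, completes. Q0=[] Q1=[P2,P4] Q2=[]
t=13-19: P2@Q1 runs 6, rem=1, quantum used, demote→Q2. Q0=[] Q1=[P4] Q2=[P2]
t=19-25: P4@Q1 runs 6, rem=5, quantum used, demote→Q2. Q0=[] Q1=[] Q2=[P2,P4]
t=25-26: P2@Q2 runs 1, rem=0, completes. Q0=[] Q1=[] Q2=[P4]
t=26-31: P4@Q2 runs 5, rem=0, completes. Q0=[] Q1=[] Q2=[]

Answer: P3,P1,P2,P4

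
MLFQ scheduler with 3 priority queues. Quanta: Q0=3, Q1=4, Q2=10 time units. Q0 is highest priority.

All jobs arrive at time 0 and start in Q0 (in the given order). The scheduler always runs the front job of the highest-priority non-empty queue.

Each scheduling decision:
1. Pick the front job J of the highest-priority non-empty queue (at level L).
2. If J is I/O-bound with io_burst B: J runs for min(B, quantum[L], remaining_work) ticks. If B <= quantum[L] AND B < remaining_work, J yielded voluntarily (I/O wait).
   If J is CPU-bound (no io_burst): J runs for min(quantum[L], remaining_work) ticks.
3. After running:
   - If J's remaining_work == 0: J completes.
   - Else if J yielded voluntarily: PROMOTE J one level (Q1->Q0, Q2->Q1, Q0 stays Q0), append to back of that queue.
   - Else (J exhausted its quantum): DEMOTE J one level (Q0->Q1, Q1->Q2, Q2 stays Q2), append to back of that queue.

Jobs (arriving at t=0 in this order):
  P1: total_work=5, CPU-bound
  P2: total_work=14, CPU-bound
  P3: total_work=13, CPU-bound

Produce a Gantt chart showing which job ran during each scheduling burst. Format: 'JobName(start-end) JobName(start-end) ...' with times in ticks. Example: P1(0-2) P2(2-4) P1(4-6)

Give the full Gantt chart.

Answer: P1(0-3) P2(3-6) P3(6-9) P1(9-11) P2(11-15) P3(15-19) P2(19-26) P3(26-32)

Derivation:
t=0-3: P1@Q0 runs 3, rem=2, quantum used, demote→Q1. Q0=[P2,P3] Q1=[P1] Q2=[]
t=3-6: P2@Q0 runs 3, rem=11, quantum used, demote→Q1. Q0=[P3] Q1=[P1,P2] Q2=[]
t=6-9: P3@Q0 runs 3, rem=10, quantum used, demote→Q1. Q0=[] Q1=[P1,P2,P3] Q2=[]
t=9-11: P1@Q1 runs 2, rem=0, completes. Q0=[] Q1=[P2,P3] Q2=[]
t=11-15: P2@Q1 runs 4, rem=7, quantum used, demote→Q2. Q0=[] Q1=[P3] Q2=[P2]
t=15-19: P3@Q1 runs 4, rem=6, quantum used, demote→Q2. Q0=[] Q1=[] Q2=[P2,P3]
t=19-26: P2@Q2 runs 7, rem=0, completes. Q0=[] Q1=[] Q2=[P3]
t=26-32: P3@Q2 runs 6, rem=0, completes. Q0=[] Q1=[] Q2=[]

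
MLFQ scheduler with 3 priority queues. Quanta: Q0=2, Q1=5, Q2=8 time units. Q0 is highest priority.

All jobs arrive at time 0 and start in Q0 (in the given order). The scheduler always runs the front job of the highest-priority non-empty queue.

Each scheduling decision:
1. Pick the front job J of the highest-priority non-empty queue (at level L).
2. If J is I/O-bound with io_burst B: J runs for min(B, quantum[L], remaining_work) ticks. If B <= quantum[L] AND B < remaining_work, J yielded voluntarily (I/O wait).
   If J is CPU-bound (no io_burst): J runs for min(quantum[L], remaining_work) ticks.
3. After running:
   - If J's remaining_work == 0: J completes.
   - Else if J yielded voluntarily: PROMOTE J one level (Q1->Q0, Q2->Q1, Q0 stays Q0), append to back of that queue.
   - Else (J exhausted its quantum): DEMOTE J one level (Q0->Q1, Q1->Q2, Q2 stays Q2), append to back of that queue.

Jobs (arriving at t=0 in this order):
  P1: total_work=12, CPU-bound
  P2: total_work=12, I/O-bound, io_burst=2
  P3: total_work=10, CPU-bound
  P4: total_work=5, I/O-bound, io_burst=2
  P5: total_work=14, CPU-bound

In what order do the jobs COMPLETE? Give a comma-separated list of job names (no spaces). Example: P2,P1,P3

t=0-2: P1@Q0 runs 2, rem=10, quantum used, demote→Q1. Q0=[P2,P3,P4,P5] Q1=[P1] Q2=[]
t=2-4: P2@Q0 runs 2, rem=10, I/O yield, promote→Q0. Q0=[P3,P4,P5,P2] Q1=[P1] Q2=[]
t=4-6: P3@Q0 runs 2, rem=8, quantum used, demote→Q1. Q0=[P4,P5,P2] Q1=[P1,P3] Q2=[]
t=6-8: P4@Q0 runs 2, rem=3, I/O yield, promote→Q0. Q0=[P5,P2,P4] Q1=[P1,P3] Q2=[]
t=8-10: P5@Q0 runs 2, rem=12, quantum used, demote→Q1. Q0=[P2,P4] Q1=[P1,P3,P5] Q2=[]
t=10-12: P2@Q0 runs 2, rem=8, I/O yield, promote→Q0. Q0=[P4,P2] Q1=[P1,P3,P5] Q2=[]
t=12-14: P4@Q0 runs 2, rem=1, I/O yield, promote→Q0. Q0=[P2,P4] Q1=[P1,P3,P5] Q2=[]
t=14-16: P2@Q0 runs 2, rem=6, I/O yield, promote→Q0. Q0=[P4,P2] Q1=[P1,P3,P5] Q2=[]
t=16-17: P4@Q0 runs 1, rem=0, completes. Q0=[P2] Q1=[P1,P3,P5] Q2=[]
t=17-19: P2@Q0 runs 2, rem=4, I/O yield, promote→Q0. Q0=[P2] Q1=[P1,P3,P5] Q2=[]
t=19-21: P2@Q0 runs 2, rem=2, I/O yield, promote→Q0. Q0=[P2] Q1=[P1,P3,P5] Q2=[]
t=21-23: P2@Q0 runs 2, rem=0, completes. Q0=[] Q1=[P1,P3,P5] Q2=[]
t=23-28: P1@Q1 runs 5, rem=5, quantum used, demote→Q2. Q0=[] Q1=[P3,P5] Q2=[P1]
t=28-33: P3@Q1 runs 5, rem=3, quantum used, demote→Q2. Q0=[] Q1=[P5] Q2=[P1,P3]
t=33-38: P5@Q1 runs 5, rem=7, quantum used, demote→Q2. Q0=[] Q1=[] Q2=[P1,P3,P5]
t=38-43: P1@Q2 runs 5, rem=0, completes. Q0=[] Q1=[] Q2=[P3,P5]
t=43-46: P3@Q2 runs 3, rem=0, completes. Q0=[] Q1=[] Q2=[P5]
t=46-53: P5@Q2 runs 7, rem=0, completes. Q0=[] Q1=[] Q2=[]

Answer: P4,P2,P1,P3,P5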